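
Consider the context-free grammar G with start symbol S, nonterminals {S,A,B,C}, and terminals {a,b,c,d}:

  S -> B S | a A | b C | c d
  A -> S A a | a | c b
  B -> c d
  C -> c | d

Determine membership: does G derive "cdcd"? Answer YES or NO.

Convert to CNF:
  S -> B S | T0 A | T1 T3 | T2 C
  A -> S X4 | T1 T2 | a
  B -> T1 T3
  C -> c | d
  T0 -> a
  T1 -> c
  T2 -> b
  T3 -> d
  X4 -> A T0

CYK fill:
  cell(0,0) c: {C,T1}  orig:{C}
  cell(1,1) d: {C,T3}  orig:{C}
  cell(2,2) c: {C,T1}  orig:{C}
  cell(3,3) d: {C,T3}  orig:{C}
  cell(0,1) cd: {B,S}
  cell(1,2) dc: ∅
  cell(2,3) cd: {B,S}
  cell(0,2) cdc: ∅
  cell(1,3) dcd: ∅
  cell(0,3) cdcd: {S}

S ∈ T[0,3] ⇒ YES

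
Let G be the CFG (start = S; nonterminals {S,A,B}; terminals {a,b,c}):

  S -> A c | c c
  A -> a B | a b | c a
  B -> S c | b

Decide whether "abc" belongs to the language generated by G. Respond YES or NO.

CNF form of G:
  S -> A T2 | T2 T2
  A -> T0 B | T0 T1 | T2 T0
  B -> S T2 | b
  T0 -> a
  T1 -> b
  T2 -> c

CYK fill:
  cell(0,0) a: {T0}  orig:{}
  cell(1,1) b: {B,T1}  orig:{B}
  cell(2,2) c: {T2}  orig:{}
  cell(0,1) ab: {A}
  cell(1,2) bc: ∅
  cell(0,2) abc: {S}

S ∈ T[0,2] ⇒ YES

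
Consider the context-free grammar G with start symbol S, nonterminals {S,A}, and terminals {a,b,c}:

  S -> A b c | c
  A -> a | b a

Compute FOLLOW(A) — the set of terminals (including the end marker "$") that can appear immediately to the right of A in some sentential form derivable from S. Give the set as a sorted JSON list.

FIRST iteration:
round 1:
  A via A→a: +{a}
  A via A→b a: +{b}
  S via S→A b c: +{a,b}
  S via S→c: +{c}
  FIRST(S)={a,b,c}  FIRST(A)={a,b}
round 2: (no change)
  FIRST(S)={a,b,c}  FIRST(A)={a,b}

FOLLOW iteration:
initialize: $ ∈ FOLLOW(S)
round 1:
  S→A b c: FOLLOW(A) ⊇ FIRST(b) = {b}; new: +{b}
  FOLLOW[S]={$}  FOLLOW[A]={b}
round 2: (stable)
  FOLLOW[S]={$}  FOLLOW[A]={b}

FOLLOW(A) = ["b"]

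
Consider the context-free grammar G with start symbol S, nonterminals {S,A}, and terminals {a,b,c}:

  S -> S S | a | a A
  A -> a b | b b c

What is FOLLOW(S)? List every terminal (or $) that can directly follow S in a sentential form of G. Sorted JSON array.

Compute FIRST by fixpoint:
[1]
  A via A→a b: +{a}
  A via A→b b c: +{b}
  S via S→a: +{a}
  S: {a}  A: {a,b}
[2] done
  S: {a}  A: {a,b}

FOLLOW sets:
seed FOLLOW(S) with $
iter 1:
  S→S S: FOLLOW(S) ⊇ FIRST(S) = {a}; new: +{a}
  S→a A: FOLLOW(A) ⊇ FOLLOW(S) ⊇ {$,a}; new: +{$,a}
  FOLLOW[S]={$,a}  FOLLOW[A]={$,a}
iter 2: done
  FOLLOW[S]={$,a}  FOLLOW[A]={$,a}

FOLLOW(S) = ["$", "a"]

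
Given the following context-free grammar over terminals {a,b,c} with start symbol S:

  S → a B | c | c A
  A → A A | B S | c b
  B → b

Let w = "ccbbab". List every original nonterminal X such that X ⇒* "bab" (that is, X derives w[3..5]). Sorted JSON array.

CNF form of G:
  S -> T0 A | T2 B | c
  A -> A A | B S | T0 T1
  B -> b
  T0 -> c
  T1 -> b
  T2 -> a

CYK table (by increasing span) — only the sub-triangle for w[3..5]:
  T[3,3] 'b' = {B,T1}  orig:{B}
  T[4,4] 'a' = {T2}  orig:{}
  T[5,5] 'b' = {B,T1}  orig:{B}
  T[3,4] 'ba' = ∅
  T[4,5] 'ab' = {S}
  T[3,5] 'bab' = {A}

Original NTs in T[3,5] deriving "bab": ["A"]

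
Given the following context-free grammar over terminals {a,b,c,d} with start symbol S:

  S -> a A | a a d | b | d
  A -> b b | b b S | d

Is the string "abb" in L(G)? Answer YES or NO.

CNF form of G:
  S -> T1 A | T1 X4 | b | d
  A -> T0 T0 | T0 X3 | d
  T0 -> b
  T1 -> a
  T2 -> d
  X3 -> T0 S
  X4 -> T1 T2

CYK table (by increasing span):
  T[0,0] 'a' = {T1}  orig:{}
  T[1,1] 'b' = {S,T0}  orig:{S}
  T[2,2] 'b' = {S,T0}  orig:{S}
  T[0,1] 'ab' = ∅
  T[1,2] 'bb' = {A,X3}  orig:{A}
  T[0,2] 'abb' = {S}

S ∈ T[0,2] ⇒ YES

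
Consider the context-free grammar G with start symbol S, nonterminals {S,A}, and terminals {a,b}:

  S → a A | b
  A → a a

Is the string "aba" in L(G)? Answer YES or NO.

CNF form of G:
  S -> T0 A | b
  A -> T0 T0
  T0 -> a

CYK table (by increasing span):
  T[0,0] 'a' = {T0}  orig:{}
  T[1,1] 'b' = {S}
  T[2,2] 'a' = {T0}  orig:{}
  T[0,1] 'ab' = ∅
  T[1,2] 'ba' = ∅
  T[0,2] 'aba' = ∅

S ∉ T[0,2] ⇒ NO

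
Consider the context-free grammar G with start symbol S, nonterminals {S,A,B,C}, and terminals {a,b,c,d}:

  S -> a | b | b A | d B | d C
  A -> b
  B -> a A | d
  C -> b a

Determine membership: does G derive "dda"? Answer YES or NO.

Convert to CNF:
  S -> T1 A | T2 B | T2 C | a | b
  A -> b
  B -> T0 A | d
  C -> T1 T0
  T0 -> a
  T1 -> b
  T2 -> d

CYK fill:
  [0..0]={B,T2}  "d"  orig:{B}
  [1..1]={B,T2}  "d"  orig:{B}
  [2..2]={S,T0}  "a"  orig:{S}
  [0..1]={S}  "dd"
  [1..2]=∅  "da"
  [0..2]=∅  "dda"

S ∉ T[0,2] ⇒ NO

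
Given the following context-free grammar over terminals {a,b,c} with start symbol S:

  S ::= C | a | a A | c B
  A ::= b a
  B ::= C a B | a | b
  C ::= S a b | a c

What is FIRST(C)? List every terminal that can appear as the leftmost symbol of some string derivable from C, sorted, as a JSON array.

Compute FIRST by fixpoint:
[1]
  A via A→b a: +{b}
  B via B→a: +{a}
  B via B→b: +{b}
  C via C→a c: +{a}
  S via S→C: +{a}
  S via S→c B: +{c}
  FIRST[S]={a,c}  FIRST[A]={b}  FIRST[B]={a,b}  FIRST[C]={a}
[2]
  C via C→S a b: +{c}
  FIRST[S]={a,c}  FIRST[A]={b}  FIRST[B]={a,b}  FIRST[C]={a,c}
[3]
  B via B→C a B: +{c}
  FIRST[S]={a,c}  FIRST[A]={b}  FIRST[B]={a,b,c}  FIRST[C]={a,c}
[4] (no change)
  FIRST[S]={a,c}  FIRST[A]={b}  FIRST[B]={a,b,c}  FIRST[C]={a,c}

FIRST(C) = ["a", "c"]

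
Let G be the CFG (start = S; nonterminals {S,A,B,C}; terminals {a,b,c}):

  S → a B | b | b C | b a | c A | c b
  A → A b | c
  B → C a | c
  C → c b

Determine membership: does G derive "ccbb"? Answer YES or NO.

Convert to CNF:
  S -> T0 C | T0 T1 | T1 B | T2 A | T2 T0 | b
  A -> A T0 | c
  B -> C T1 | c
  C -> T2 T0
  T0 -> b
  T1 -> a
  T2 -> c

CYK table (by increasing span):
  T[0,0] 'c' = {A,B,T2}  orig:{A,B}
  T[1,1] 'c' = {A,B,T2}  orig:{A,B}
  T[2,2] 'b' = {S,T0}  orig:{S}
  T[3,3] 'b' = {S,T0}  orig:{S}
  T[0,1] 'cc' = {S}
  T[1,2] 'cb' = {A,C,S}
  T[2,3] 'bb' = ∅
  T[0,2] 'ccb' = {S}
  T[1,3] 'cbb' = {A}
  T[0,3] 'ccbb' = {S}

S ∈ T[0,3] ⇒ YES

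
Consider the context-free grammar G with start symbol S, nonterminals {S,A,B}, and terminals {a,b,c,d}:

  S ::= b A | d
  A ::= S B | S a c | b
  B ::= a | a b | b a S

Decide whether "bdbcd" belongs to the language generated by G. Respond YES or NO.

Convert to CNF:
  S -> T2 A | d
  A -> S B | S X3 | b
  B -> T0 T2 | T2 X4 | a
  T0 -> a
  T1 -> c
  T2 -> b
  X3 -> T0 T1
  X4 -> T0 S

CYK table (by increasing span):
  T[0,0] 'b' = {A,T2}  orig:{A}
  T[1,1] 'd' = {S}
  T[2,2] 'b' = {A,T2}  orig:{A}
  T[3,3] 'c' = {T1}  orig:{}
  T[4,4] 'd' = {S}
  T[0,1] 'bd' = ∅
  T[1,2] 'db' = ∅
  T[2,3] 'bc' = ∅
  T[3,4] 'cd' = ∅
  T[0,2] 'bdb' = ∅
  T[1,3] 'dbc' = ∅
  T[2,4] 'bcd' = ∅
  T[0,3] 'bdbc' = ∅
  T[1,4] 'dbcd' = ∅
  T[0,4] 'bdbcd' = ∅

S ∉ T[0,4] ⇒ NO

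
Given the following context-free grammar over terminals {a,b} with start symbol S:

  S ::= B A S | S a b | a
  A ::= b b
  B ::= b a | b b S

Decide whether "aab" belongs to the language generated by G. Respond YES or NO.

Convert to CNF:
  S -> B X3 | S X4 | a
  A -> T0 T0
  B -> T0 T1 | T0 X2
  T0 -> b
  T1 -> a
  X2 -> T0 S
  X3 -> A S
  X4 -> T1 T0

CYK table (by increasing span):
  T[0,0] 'a' = {S,T1}  orig:{S}
  T[1,1] 'a' = {S,T1}  orig:{S}
  T[2,2] 'b' = {T0}  orig:{}
  T[0,1] 'aa' = ∅
  T[1,2] 'ab' = {X4}  orig:{}
  T[0,2] 'aab' = {S}

S ∈ T[0,2] ⇒ YES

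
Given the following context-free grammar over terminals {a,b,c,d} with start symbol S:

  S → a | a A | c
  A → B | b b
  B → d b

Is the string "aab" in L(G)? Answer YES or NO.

Convert to CNF:
  S -> T2 A | a | c
  A -> T0 T0 | T1 T0
  B -> T1 T0
  T0 -> b
  T1 -> d
  T2 -> a

CYK fill:
  T[0,0] 'a' = {S,T2}  orig:{S}
  T[1,1] 'a' = {S,T2}  orig:{S}
  T[2,2] 'b' = {T0}  orig:{}
  T[0,1] 'aa' = ∅
  T[1,2] 'ab' = ∅
  T[0,2] 'aab' = ∅

S ∉ T[0,2] ⇒ NO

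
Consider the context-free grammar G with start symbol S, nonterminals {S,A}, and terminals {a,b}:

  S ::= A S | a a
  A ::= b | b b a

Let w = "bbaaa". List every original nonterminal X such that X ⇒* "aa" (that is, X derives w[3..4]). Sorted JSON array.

CNF form of G:
  S -> A S | T1 T1
  A -> T0 X2 | b
  T0 -> b
  T1 -> a
  X2 -> T0 T1

Fill CYK table bottom-up, restricted to cells inside w[3..4]:
  cell(3,3) a: {T1}  orig:{}
  cell(4,4) a: {T1}  orig:{}
  cell(3,4) aa: {S}

Original NTs in T[3,4] deriving "aa": ["S"]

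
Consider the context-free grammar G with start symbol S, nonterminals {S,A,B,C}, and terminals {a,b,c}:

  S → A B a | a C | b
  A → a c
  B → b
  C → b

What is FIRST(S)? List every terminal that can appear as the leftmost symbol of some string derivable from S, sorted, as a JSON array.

FIRST sets, iterate to fixpoint:
iter 1:
  A via A→a c: +{a}
  B via B→b: +{b}
  C via C→b: +{b}
  S via S→A B a: +{a}
  S via S→b: +{b}
  FIRST[S]={a,b}  FIRST[A]={a}  FIRST[B]={b}  FIRST[C]={b}
iter 2: — fixpoint
  FIRST[S]={a,b}  FIRST[A]={a}  FIRST[B]={b}  FIRST[C]={b}

FIRST(S) = ["a", "b"]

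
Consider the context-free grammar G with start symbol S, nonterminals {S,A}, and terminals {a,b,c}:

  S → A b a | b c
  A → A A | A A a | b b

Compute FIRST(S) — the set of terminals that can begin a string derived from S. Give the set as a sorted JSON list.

Compute FIRST by fixpoint:
pass 1:
  A via A→b b: +{b}
  S via S→A b a: +{b}
  S: {b}  A: {b}
pass 2: done
  S: {b}  A: {b}

FIRST(S) = ["b"]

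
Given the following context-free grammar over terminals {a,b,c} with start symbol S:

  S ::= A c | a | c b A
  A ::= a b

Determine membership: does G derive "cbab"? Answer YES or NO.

Convert to CNF:
  S -> A T2 | T2 X3 | a
  A -> T0 T1
  T0 -> a
  T1 -> b
  T2 -> c
  X3 -> T1 A

Fill CYK table bottom-up:
  [0..0]={T2}  "c"  orig:{}
  [1..1]={T1}  "b"  orig:{}
  [2..2]={S,T0}  "a"  orig:{S}
  [3..3]={T1}  "b"  orig:{}
  [0..1]=∅  "cb"
  [1..2]=∅  "ba"
  [2..3]={A}  "ab"
  [0..2]=∅  "cba"
  [1..3]={X3}  "bab"  orig:{}
  [0..3]={S}  "cbab"

S ∈ T[0,3] ⇒ YES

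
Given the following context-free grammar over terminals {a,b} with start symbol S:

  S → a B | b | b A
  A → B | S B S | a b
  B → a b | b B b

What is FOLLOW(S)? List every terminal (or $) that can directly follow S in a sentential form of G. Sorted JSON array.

FIRST sets, iterate to fixpoint:
round 1:
  A via A→a b: +{a}
  B via B→a b: +{a}
  B via B→b B b: +{b}
  S via S→a B: +{a}
  S via S→b: +{b}
  S: {a,b}  A: {a}  B: {a,b}
round 2:
  A via A→B: +{b}
  S: {a,b}  A: {a,b}  B: {a,b}
round 3: (no change)
  S: {a,b}  A: {a,b}  B: {a,b}

FOLLOW iteration:
initialize: $ ∈ FOLLOW(S)
[1]
  A→S B S: FOLLOW(S) ⊇ FIRST(B) = {a,b}; new: +{a,b}
  A→S B S: FOLLOW(B) ⊇ FIRST(S) = {a,b}; new: +{a,b}
  S→a B: FOLLOW(B) ⊇ FOLLOW(S) ⊇ {$,a,b}; new: +{$}
  S→b A: FOLLOW(A) ⊇ FOLLOW(S) ⊇ {$,a,b}; new: +{$,a,b}
  FOLLOW(S)={$,a,b}  FOLLOW(A)={$,a,b}  FOLLOW(B)={$,a,b}
[2] — fixpoint
  FOLLOW(S)={$,a,b}  FOLLOW(A)={$,a,b}  FOLLOW(B)={$,a,b}

FOLLOW(S) = ["$", "a", "b"]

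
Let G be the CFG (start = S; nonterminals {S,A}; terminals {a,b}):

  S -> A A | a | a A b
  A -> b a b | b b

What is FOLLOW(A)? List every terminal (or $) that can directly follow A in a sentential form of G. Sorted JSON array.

FIRST sets, iterate to fixpoint:
[1]
  A via A→b a b: +{b}
  S via S→A A: +{b}
  S via S→a: +{a}
  FIRST[S]={a,b}  FIRST[A]={b}
[2] — fixpoint
  FIRST[S]={a,b}  FIRST[A]={b}

Compute FOLLOW by fixpoint:
FOLLOW(S) := {$}
pass 1:
  S→A A: FOLLOW(A) ⊇ FIRST(A) = {b}; new: +{b}
  S→A A: FOLLOW(A) ⊇ FOLLOW(S) ⊇ {$}; new: +{$}
  FOLLOW(S)={$}  FOLLOW(A)={$,b}
pass 2: (no change)
  FOLLOW(S)={$}  FOLLOW(A)={$,b}

FOLLOW(A) = ["$", "b"]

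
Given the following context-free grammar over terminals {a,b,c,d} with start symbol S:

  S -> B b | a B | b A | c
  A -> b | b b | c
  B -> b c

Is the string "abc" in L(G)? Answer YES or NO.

Convert to CNF:
  S -> B T0 | T0 A | T2 B | c
  A -> T0 T0 | b | c
  B -> T0 T1
  T0 -> b
  T1 -> c
  T2 -> a

CYK fill:
  cell(0,0) a: {T2}  orig:{}
  cell(1,1) b: {A,T0}  orig:{A}
  cell(2,2) c: {A,S,T1}  orig:{A,S}
  cell(0,1) ab: ∅
  cell(1,2) bc: {B,S}
  cell(0,2) abc: {S}

S ∈ T[0,2] ⇒ YES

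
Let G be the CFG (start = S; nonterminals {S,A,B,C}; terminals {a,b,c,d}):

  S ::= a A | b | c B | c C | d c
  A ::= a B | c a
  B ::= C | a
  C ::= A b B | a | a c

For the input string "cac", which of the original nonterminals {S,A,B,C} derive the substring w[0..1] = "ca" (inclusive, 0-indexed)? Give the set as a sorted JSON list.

Convert to CNF:
  S -> T0 A | T1 B | T1 C | T3 T1 | b
  A -> T0 B | T1 T0
  B -> A X4 | T0 T1 | a
  C -> A X5 | T0 T1 | a
  T0 -> a
  T1 -> c
  T2 -> b
  T3 -> d
  X4 -> T2 B
  X5 -> T2 B

Fill CYK table bottom-up — only the sub-triangle for w[0..1]:
  T[0,0] 'c' = {T1}  orig:{}
  T[1,1] 'a' = {B,C,T0}  orig:{B,C}
  T[0,1] 'ca' = {A,S}

Original NTs in T[0,1] deriving "ca": ["A", "S"]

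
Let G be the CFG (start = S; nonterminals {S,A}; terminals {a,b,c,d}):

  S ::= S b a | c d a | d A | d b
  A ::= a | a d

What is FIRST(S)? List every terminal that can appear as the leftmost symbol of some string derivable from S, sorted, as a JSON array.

Compute FIRST by fixpoint:
iter 1:
  A via A→a: +{a}
  S via S→c d a: +{c}
  S via S→d A: +{d}
  FIRST(S)={c,d}  FIRST(A)={a}
iter 2: done
  FIRST(S)={c,d}  FIRST(A)={a}

FIRST(S) = ["c", "d"]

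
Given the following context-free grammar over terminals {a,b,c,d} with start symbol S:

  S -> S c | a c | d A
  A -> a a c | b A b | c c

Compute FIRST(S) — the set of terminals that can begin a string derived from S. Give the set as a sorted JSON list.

FIRST iteration:
pass 1:
  A via A→a a c: +{a}
  A via A→b A b: +{b}
  A via A→c c: +{c}
  S via S→a c: +{a}
  S via S→d A: +{d}
  S: {a,d}  A: {a,b,c}
pass 2: (stable)
  S: {a,d}  A: {a,b,c}

FIRST(S) = ["a", "d"]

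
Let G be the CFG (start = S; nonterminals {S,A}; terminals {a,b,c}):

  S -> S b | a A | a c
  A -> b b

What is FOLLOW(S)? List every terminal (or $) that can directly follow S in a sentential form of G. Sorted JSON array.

FIRST sets, iterate to fixpoint:
[1]
  A via A→b b: +{b}
  S via S→a A: +{a}
  FIRST[S]={a}  FIRST[A]={b}
[2] — fixpoint
  FIRST[S]={a}  FIRST[A]={b}

FOLLOW sets:
seed FOLLOW(S) with $
pass 1:
  S→S b: FOLLOW(S) ⊇ FIRST(b) = {b}; new: +{b}
  S→a A: FOLLOW(A) ⊇ FOLLOW(S) ⊇ {$,b}; new: +{$,b}
  FOLLOW(S)={$,b}  FOLLOW(A)={$,b}
pass 2: (stable)
  FOLLOW(S)={$,b}  FOLLOW(A)={$,b}

FOLLOW(S) = ["$", "b"]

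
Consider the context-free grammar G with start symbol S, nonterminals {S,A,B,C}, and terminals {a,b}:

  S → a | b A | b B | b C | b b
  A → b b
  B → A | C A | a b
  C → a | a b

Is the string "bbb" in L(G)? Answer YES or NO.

CNF form of G:
  S -> T0 A | T0 B | T0 C | T0 T0 | a
  A -> T0 T0
  B -> C A | T0 T0 | T1 T0
  C -> T1 T0 | a
  T0 -> b
  T1 -> a

CYK table (by increasing span):
  T[0,0] 'b' = {T0}  orig:{}
  T[1,1] 'b' = {T0}  orig:{}
  T[2,2] 'b' = {T0}  orig:{}
  T[0,1] 'bb' = {A,B,S}
  T[1,2] 'bb' = {A,B,S}
  T[0,2] 'bbb' = {S}

S ∈ T[0,2] ⇒ YES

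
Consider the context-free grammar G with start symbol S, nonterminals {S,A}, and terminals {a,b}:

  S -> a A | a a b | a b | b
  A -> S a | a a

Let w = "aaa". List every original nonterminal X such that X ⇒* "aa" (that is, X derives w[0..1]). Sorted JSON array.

Convert to CNF:
  S -> T0 A | T0 T1 | T0 X2 | b
  A -> S T0 | T0 T0
  T0 -> a
  T1 -> b
  X2 -> T0 T1

Fill CYK table bottom-up (cells [i..j] with 0 ≤ i ≤ j ≤ 1 only):
  T[0,0] 'a' = {T0}  orig:{}
  T[1,1] 'a' = {T0}  orig:{}
  T[0,1] 'aa' = {A}

Original NTs in T[0,1] deriving "aa": ["A"]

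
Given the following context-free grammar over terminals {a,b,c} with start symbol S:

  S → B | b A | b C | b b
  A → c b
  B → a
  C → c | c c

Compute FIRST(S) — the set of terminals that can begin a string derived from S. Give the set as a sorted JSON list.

FIRST iteration:
round 1:
  A via A→c b: +{c}
  B via B→a: +{a}
  C via C→c: +{c}
  S via S→B: +{a}
  S via S→b A: +{b}
  S: {a,b}  A: {c}  B: {a}  C: {c}
round 2: done
  S: {a,b}  A: {c}  B: {a}  C: {c}

FIRST(S) = ["a", "b"]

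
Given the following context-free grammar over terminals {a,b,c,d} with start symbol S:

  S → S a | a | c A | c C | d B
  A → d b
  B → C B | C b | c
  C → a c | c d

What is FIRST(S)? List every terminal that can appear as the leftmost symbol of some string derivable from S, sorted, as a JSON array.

Compute FIRST by fixpoint:
[1]
  A via A→d b: +{d}
  B via B→c: +{c}
  C via C→a c: +{a}
  C via C→c d: +{c}
  S via S→a: +{a}
  S via S→c A: +{c}
  S via S→d B: +{d}
  FIRST[S]={a,c,d}  FIRST[A]={d}  FIRST[B]={c}  FIRST[C]={a,c}
[2]
  B via B→C B: +{a}
  FIRST[S]={a,c,d}  FIRST[A]={d}  FIRST[B]={a,c}  FIRST[C]={a,c}
[3] done
  FIRST[S]={a,c,d}  FIRST[A]={d}  FIRST[B]={a,c}  FIRST[C]={a,c}

FIRST(S) = ["a", "c", "d"]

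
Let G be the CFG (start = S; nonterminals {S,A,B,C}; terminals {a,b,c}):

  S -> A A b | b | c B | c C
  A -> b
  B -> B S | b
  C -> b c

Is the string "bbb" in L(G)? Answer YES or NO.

Convert to CNF:
  S -> A X2 | T1 B | T1 C | b
  A -> b
  B -> B S | b
  C -> T0 T1
  T0 -> b
  T1 -> c
  X2 -> A T0

CYK fill:
  T[0,0] 'b' = {A,B,S,T0}  orig:{A,B,S}
  T[1,1] 'b' = {A,B,S,T0}  orig:{A,B,S}
  T[2,2] 'b' = {A,B,S,T0}  orig:{A,B,S}
  T[0,1] 'bb' = {B,X2}  orig:{B}
  T[1,2] 'bb' = {B,X2}  orig:{B}
  T[0,2] 'bbb' = {B,S}

S ∈ T[0,2] ⇒ YES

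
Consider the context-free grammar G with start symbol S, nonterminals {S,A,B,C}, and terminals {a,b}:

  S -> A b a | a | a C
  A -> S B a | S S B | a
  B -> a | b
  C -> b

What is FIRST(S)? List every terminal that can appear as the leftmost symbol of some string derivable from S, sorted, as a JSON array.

Compute FIRST by fixpoint:
pass 1:
  A via A→a: +{a}
  B via B→a: +{a}
  B via B→b: +{b}
  C via C→b: +{b}
  S via S→A b a: +{a}
  FIRST[S]={a}  FIRST[A]={a}  FIRST[B]={a,b}  FIRST[C]={b}
pass 2: done
  FIRST[S]={a}  FIRST[A]={a}  FIRST[B]={a,b}  FIRST[C]={b}

FIRST(S) = ["a"]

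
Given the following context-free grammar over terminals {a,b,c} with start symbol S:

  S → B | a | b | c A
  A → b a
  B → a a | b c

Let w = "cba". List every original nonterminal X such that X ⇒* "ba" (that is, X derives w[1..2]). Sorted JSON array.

CNF form of G:
  S -> T0 T2 | T1 T1 | T2 A | a | b
  A -> T0 T1
  B -> T0 T2 | T1 T1
  T0 -> b
  T1 -> a
  T2 -> c

Fill CYK table bottom-up, restricted to cells inside w[1..2]:
  cell(1,1) b: {S,T0}  orig:{S}
  cell(2,2) a: {S,T1}  orig:{S}
  cell(1,2) ba: {A}

Original NTs in T[1,2] deriving "ba": ["A"]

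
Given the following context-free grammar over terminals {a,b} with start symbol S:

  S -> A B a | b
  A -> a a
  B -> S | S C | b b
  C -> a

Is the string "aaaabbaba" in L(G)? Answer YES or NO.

CNF form of G:
  S -> A X3 | b
  A -> T0 T0
  B -> A X2 | S C | T1 T1 | b
  C -> a
  T0 -> a
  T1 -> b
  X2 -> B T0
  X3 -> B T0

CYK table (by increasing span):
  [0..0]={C,T0}  "a"  orig:{C}
  [1..1]={C,T0}  "a"  orig:{C}
  [2..2]={C,T0}  "a"  orig:{C}
  [3..3]={C,T0}  "a"  orig:{C}
  [4..4]={B,S,T1}  "b"  orig:{B,S}
  [5..5]={B,S,T1}  "b"  orig:{B,S}
  [6..6]={C,T0}  "a"  orig:{C}
  [7..7]={B,S,T1}  "b"  orig:{B,S}
  [8..8]={C,T0}  "a"  orig:{C}
  [0..1]={A}  "aa"
  [1..2]={A}  "aa"
  [2..3]={A}  "aa"
  [3..4]=∅  "ab"
  [4..5]={B}  "bb"
  [5..6]={B,X2,X3}  "ba"  orig:{B}
  [6..7]=∅  "ab"
  [7..8]={B,X2,X3}  "ba"  orig:{B}
  [0..2]=∅  "aaa"
  [1..3]=∅  "aaa"
  [2..4]=∅  "aab"
  [3..5]=∅  "abb"
  [4..6]={X2,X3}  "bba"  orig:{}
  [5..7]=∅  "bab"
  [6..8]=∅  "aba"
  [0..3]=∅  "aaaa"
  [1..4]=∅  "aaab"
  [2..5]=∅  "aabb"
  [3..6]=∅  "abba"
  [4..7]=∅  "bbab"
  [5..8]=∅  "baba"
  [0..4]=∅  "aaaab"
  [1..5]=∅  "aaabb"
  [2..6]={B,S}  "aabba"
  [3..7]=∅  "abbab"
  [4..8]=∅  "bbaba"
  [0..5]=∅  "aaaabb"
  [1..6]=∅  "aaabba"
  [2..7]=∅  "aabbab"
  [3..8]=∅  "abbaba"
  [0..6]=∅  "aaaabba"
  [1..7]=∅  "aaabbab"
  [2..8]=∅  "aabbaba"
  [0..7]=∅  "aaaabbab"
  [1..8]=∅  "aaabbaba"
  [0..8]=∅  "aaaabbaba"

S ∉ T[0,8] ⇒ NO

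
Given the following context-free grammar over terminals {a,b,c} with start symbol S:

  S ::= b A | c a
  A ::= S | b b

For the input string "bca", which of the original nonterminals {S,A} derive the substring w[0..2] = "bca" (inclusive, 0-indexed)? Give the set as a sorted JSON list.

Convert to CNF:
  S -> T0 A | T1 T2
  A -> T0 A | T0 T0 | T1 T2
  T0 -> b
  T1 -> c
  T2 -> a

Fill CYK table bottom-up — only the sub-triangle for w[0..2]:
  T[0,0] 'b' = {T0}  orig:{}
  T[1,1] 'c' = {T1}  orig:{}
  T[2,2] 'a' = {T2}  orig:{}
  T[0,1] 'bc' = ∅
  T[1,2] 'ca' = {A,S}
  T[0,2] 'bca' = {A,S}

Original NTs in T[0,2] deriving "bca": ["A", "S"]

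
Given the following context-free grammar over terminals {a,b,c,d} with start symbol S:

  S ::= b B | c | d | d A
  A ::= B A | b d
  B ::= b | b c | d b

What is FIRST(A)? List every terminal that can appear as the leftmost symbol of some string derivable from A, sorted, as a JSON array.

FIRST iteration:
[1]
  A via A→b d: +{b}
  B via B→b: +{b}
  B via B→d b: +{d}
  S via S→b B: +{b}
  S via S→c: +{c}
  S via S→d: +{d}
  S: {b,c,d}  A: {b}  B: {b,d}
[2]
  A via A→B A: +{d}
  S: {b,c,d}  A: {b,d}  B: {b,d}
[3] done
  S: {b,c,d}  A: {b,d}  B: {b,d}

FIRST(A) = ["b", "d"]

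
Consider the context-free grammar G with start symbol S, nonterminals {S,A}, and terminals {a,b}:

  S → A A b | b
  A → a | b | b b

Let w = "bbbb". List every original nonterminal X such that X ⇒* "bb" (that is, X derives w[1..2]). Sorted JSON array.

Convert to CNF:
  S -> A X1 | b
  A -> T0 T0 | a | b
  T0 -> b
  X1 -> A T0

CYK table (by increasing span), restricted to cells inside w[1..2]:
  [1..1]={A,S,T0}  "b"  orig:{A,S}
  [2..2]={A,S,T0}  "b"  orig:{A,S}
  [1..2]={A,X1}  "bb"  orig:{A}

Original NTs in T[1,2] deriving "bb": ["A"]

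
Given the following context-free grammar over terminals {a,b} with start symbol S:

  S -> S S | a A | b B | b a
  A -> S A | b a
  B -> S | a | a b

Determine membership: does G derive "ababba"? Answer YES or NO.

CNF form of G:
  S -> S S | T0 B | T0 T1 | T1 A
  A -> S A | T0 T1
  B -> S S | T0 B | T0 T1 | T1 A | T1 T0 | a
  T0 -> b
  T1 -> a

Fill CYK table bottom-up:
  T[0,0] 'a' = {B,T1}  orig:{B}
  T[1,1] 'b' = {T0}  orig:{}
  T[2,2] 'a' = {B,T1}  orig:{B}
  T[3,3] 'b' = {T0}  orig:{}
  T[4,4] 'b' = {T0}  orig:{}
  T[5,5] 'a' = {B,T1}  orig:{B}
  T[0,1] 'ab' = {B}
  T[1,2] 'ba' = {A,B,S}
  T[2,3] 'ab' = {B}
  T[3,4] 'bb' = ∅
  T[4,5] 'ba' = {A,B,S}
  T[0,2] 'aba' = {B,S}
  T[1,3] 'bab' = {B,S}
  T[2,4] 'abb' = ∅
  T[3,5] 'bba' = {B,S}
  T[0,3] 'abab' = ∅
  T[1,4] 'babb' = ∅
  T[2,5] 'abba' = ∅
  T[0,4] 'ababb' = ∅
  T[1,5] 'babba' = {A,B,S}
  T[0,5] 'ababba' = {B,S}

S ∈ T[0,5] ⇒ YES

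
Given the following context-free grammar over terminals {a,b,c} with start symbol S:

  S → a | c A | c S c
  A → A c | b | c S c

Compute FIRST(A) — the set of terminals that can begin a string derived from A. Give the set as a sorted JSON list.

Compute FIRST by fixpoint:
round 1:
  A via A→b: +{b}
  A via A→c S c: +{c}
  S via S→a: +{a}
  S via S→c A: +{c}
  FIRST[S]={a,c}  FIRST[A]={b,c}
round 2: done
  FIRST[S]={a,c}  FIRST[A]={b,c}

FIRST(A) = ["b", "c"]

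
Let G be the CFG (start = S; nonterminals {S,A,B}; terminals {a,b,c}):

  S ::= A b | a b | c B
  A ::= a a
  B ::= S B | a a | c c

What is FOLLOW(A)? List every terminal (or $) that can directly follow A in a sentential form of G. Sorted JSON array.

Compute FIRST by fixpoint:
iter 1:
  A via A→a a: +{a}
  B via B→a a: +{a}
  B via B→c c: +{c}
  S via S→A b: +{a}
  S via S→c B: +{c}
  FIRST(S)={a,c}  FIRST(A)={a}  FIRST(B)={a,c}
iter 2: (stable)
  FIRST(S)={a,c}  FIRST(A)={a}  FIRST(B)={a,c}

FOLLOW sets:
seed FOLLOW(S) with $
[1]
  B→S B: FOLLOW(S) ⊇ FIRST(B) = {a,c}; new: +{a,c}
  S→A b: FOLLOW(A) ⊇ FIRST(b) = {b}; new: +{b}
  S→c B: FOLLOW(B) ⊇ FOLLOW(S) ⊇ {$,a,c}; new: +{$,a,c}
  S: {$,a,c}  A: {b}  B: {$,a,c}
[2] (no change)
  S: {$,a,c}  A: {b}  B: {$,a,c}

FOLLOW(A) = ["b"]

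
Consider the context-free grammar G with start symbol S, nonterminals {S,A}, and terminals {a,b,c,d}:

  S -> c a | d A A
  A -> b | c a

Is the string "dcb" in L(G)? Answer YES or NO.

Convert to CNF:
  S -> T0 T1 | T2 X3
  A -> T0 T1 | b
  T0 -> c
  T1 -> a
  T2 -> d
  X3 -> A A

CYK table (by increasing span):
  cell(0,0) d: {T2}  orig:{}
  cell(1,1) c: {T0}  orig:{}
  cell(2,2) b: {A}
  cell(0,1) dc: ∅
  cell(1,2) cb: ∅
  cell(0,2) dcb: ∅

S ∉ T[0,2] ⇒ NO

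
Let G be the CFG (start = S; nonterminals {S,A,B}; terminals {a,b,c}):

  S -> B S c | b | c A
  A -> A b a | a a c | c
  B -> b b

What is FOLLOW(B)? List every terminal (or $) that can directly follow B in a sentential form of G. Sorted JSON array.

Compute FIRST by fixpoint:
iter 1:
  A via A→a a c: +{a}
  A via A→c: +{c}
  B via B→b b: +{b}
  S via S→B S c: +{b}
  S via S→c A: +{c}
  FIRST[S]={b,c}  FIRST[A]={a,c}  FIRST[B]={b}
iter 2: (stable)
  FIRST[S]={b,c}  FIRST[A]={a,c}  FIRST[B]={b}

FOLLOW sets:
initialize: $ ∈ FOLLOW(S)
pass 1:
  A→A b a: FOLLOW(A) ⊇ FIRST(b) = {b}; new: +{b}
  S→B S c: FOLLOW(B) ⊇ FIRST(S) = {b,c}; new: +{b,c}
  S→B S c: FOLLOW(S) ⊇ FIRST(c) = {c}; new: +{c}
  S→c A: FOLLOW(A) ⊇ FOLLOW(S) ⊇ {$,c}; new: +{$,c}
  FOLLOW(S)={$,c}  FOLLOW(A)={$,b,c}  FOLLOW(B)={b,c}
pass 2: (no change)
  FOLLOW(S)={$,c}  FOLLOW(A)={$,b,c}  FOLLOW(B)={b,c}

FOLLOW(B) = ["b", "c"]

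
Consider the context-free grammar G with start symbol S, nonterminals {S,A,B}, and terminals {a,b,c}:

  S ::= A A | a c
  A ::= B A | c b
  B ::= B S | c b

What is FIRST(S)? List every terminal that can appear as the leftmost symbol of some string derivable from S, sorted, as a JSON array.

FIRST sets, iterate to fixpoint:
round 1:
  A via A→c b: +{c}
  B via B→c b: +{c}
  S via S→A A: +{c}
  S via S→a c: +{a}
  FIRST[S]={a,c}  FIRST[A]={c}  FIRST[B]={c}
round 2: (no change)
  FIRST[S]={a,c}  FIRST[A]={c}  FIRST[B]={c}

FIRST(S) = ["a", "c"]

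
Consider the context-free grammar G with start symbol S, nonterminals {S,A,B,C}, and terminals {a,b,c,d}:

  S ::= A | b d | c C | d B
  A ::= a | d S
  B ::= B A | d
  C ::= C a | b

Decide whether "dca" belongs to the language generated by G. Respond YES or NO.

Convert to CNF:
  S -> T0 B | T0 S | T2 T0 | T3 C | a
  A -> T0 S | a
  B -> B A | d
  C -> C T1 | b
  T0 -> d
  T1 -> a
  T2 -> b
  T3 -> c

CYK table (by increasing span):
  [0..0]={B,T0}  "d"  orig:{B}
  [1..1]={T3}  "c"  orig:{}
  [2..2]={A,S,T1}  "a"  orig:{A,S}
  [0..1]=∅  "dc"
  [1..2]=∅  "ca"
  [0..2]=∅  "dca"

S ∉ T[0,2] ⇒ NO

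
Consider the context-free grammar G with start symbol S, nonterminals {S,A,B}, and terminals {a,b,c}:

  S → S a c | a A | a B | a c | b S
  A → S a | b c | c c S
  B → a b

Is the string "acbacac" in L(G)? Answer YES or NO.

CNF form of G:
  S -> S X4 | T0 A | T0 B | T0 T2 | T1 S
  A -> S T0 | T1 T2 | T2 X3
  B -> T0 T1
  T0 -> a
  T1 -> b
  T2 -> c
  X3 -> T2 S
  X4 -> T0 T2

CYK fill:
  T[0,0] 'a' = {T0}  orig:{}
  T[1,1] 'c' = {T2}  orig:{}
  T[2,2] 'b' = {T1}  orig:{}
  T[3,3] 'a' = {T0}  orig:{}
  T[4,4] 'c' = {T2}  orig:{}
  T[5,5] 'a' = {T0}  orig:{}
  T[6,6] 'c' = {T2}  orig:{}
  T[0,1] 'ac' = {S,X4}  orig:{S}
  T[1,2] 'cb' = ∅
  T[2,3] 'ba' = ∅
  T[3,4] 'ac' = {S,X4}  orig:{S}
  T[4,5] 'ca' = ∅
  T[5,6] 'ac' = {S,X4}  orig:{S}
  T[0,2] 'acb' = ∅
  T[1,3] 'cba' = ∅
  T[2,4] 'bac' = {S}
  T[3,5] 'aca' = {A}
  T[4,6] 'cac' = {X3}  orig:{}
  T[0,3] 'acba' = ∅
  T[1,4] 'cbac' = {X3}  orig:{}
  T[2,5] 'baca' = {A}
  T[3,6] 'acac' = {S}
  T[0,4] 'acbac' = ∅
  T[1,5] 'cbaca' = ∅
  T[2,6] 'bacac' = {S}
  T[0,5] 'acbaca' = ∅
  T[1,6] 'cbacac' = {X3}  orig:{}
  T[0,6] 'acbacac' = ∅

S ∉ T[0,6] ⇒ NO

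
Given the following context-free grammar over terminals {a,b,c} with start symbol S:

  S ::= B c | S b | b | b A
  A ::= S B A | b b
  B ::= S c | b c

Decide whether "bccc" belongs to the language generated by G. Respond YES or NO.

Convert to CNF:
  S -> B T1 | S T0 | T0 A | b
  A -> S X2 | T0 T0
  B -> S T1 | T0 T1
  T0 -> b
  T1 -> c
  X2 -> B A

CYK table (by increasing span):
  cell(0,0) b: {S,T0}  orig:{S}
  cell(1,1) c: {T1}  orig:{}
  cell(2,2) c: {T1}  orig:{}
  cell(3,3) c: {T1}  orig:{}
  cell(0,1) bc: {B}
  cell(1,2) cc: ∅
  cell(2,3) cc: ∅
  cell(0,2) bcc: {S}
  cell(1,3) ccc: ∅
  cell(0,3) bccc: {B}

S ∉ T[0,3] ⇒ NO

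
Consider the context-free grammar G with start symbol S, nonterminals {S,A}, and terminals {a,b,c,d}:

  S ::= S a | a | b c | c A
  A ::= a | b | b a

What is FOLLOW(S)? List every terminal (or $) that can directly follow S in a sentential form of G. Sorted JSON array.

FIRST iteration:
[1]
  A via A→a: +{a}
  A via A→b: +{b}
  S via S→a: +{a}
  S via S→b c: +{b}
  S via S→c A: +{c}
  FIRST[S]={a,b,c}  FIRST[A]={a,b}
[2] — fixpoint
  FIRST[S]={a,b,c}  FIRST[A]={a,b}

Compute FOLLOW by fixpoint:
initialize: $ ∈ FOLLOW(S)
[1]
  S→S a: FOLLOW(S) ⊇ FIRST(a) = {a}; new: +{a}
  S→c A: FOLLOW(A) ⊇ FOLLOW(S) ⊇ {$,a}; new: +{$,a}
  S: {$,a}  A: {$,a}
[2] (stable)
  S: {$,a}  A: {$,a}

FOLLOW(S) = ["$", "a"]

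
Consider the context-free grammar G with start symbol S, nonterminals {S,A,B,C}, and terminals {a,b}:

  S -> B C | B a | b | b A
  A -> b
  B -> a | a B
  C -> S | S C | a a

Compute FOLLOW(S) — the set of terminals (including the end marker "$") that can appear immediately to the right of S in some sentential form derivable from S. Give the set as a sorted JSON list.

FIRST sets, iterate to fixpoint:
[1]
  A via A→b: +{b}
  B via B→a: +{a}
  C via C→a a: +{a}
  S via S→B C: +{a}
  S via S→b: +{b}
  FIRST(S)={a,b}  FIRST(A)={b}  FIRST(B)={a}  FIRST(C)={a}
[2]
  C via C→S: +{b}
  FIRST(S)={a,b}  FIRST(A)={b}  FIRST(B)={a}  FIRST(C)={a,b}
[3] (stable)
  FIRST(S)={a,b}  FIRST(A)={b}  FIRST(B)={a}  FIRST(C)={a,b}

FOLLOW sets:
FOLLOW(S) := {$}
iter 1:
  C→S C: FOLLOW(S) ⊇ FIRST(C) = {a,b}; new: +{a,b}
  S→B C: FOLLOW(B) ⊇ FIRST(C) = {a,b}; new: +{a,b}
  S→B C: FOLLOW(C) ⊇ FOLLOW(S) ⊇ {$,a,b}; new: +{$,a,b}
  S→b A: FOLLOW(A) ⊇ FOLLOW(S) ⊇ {$,a,b}; new: +{$,a,b}
  FOLLOW[S]={$,a,b}  FOLLOW[A]={$,a,b}  FOLLOW[B]={a,b}  FOLLOW[C]={$,a,b}
iter 2: done
  FOLLOW[S]={$,a,b}  FOLLOW[A]={$,a,b}  FOLLOW[B]={a,b}  FOLLOW[C]={$,a,b}

FOLLOW(S) = ["$", "a", "b"]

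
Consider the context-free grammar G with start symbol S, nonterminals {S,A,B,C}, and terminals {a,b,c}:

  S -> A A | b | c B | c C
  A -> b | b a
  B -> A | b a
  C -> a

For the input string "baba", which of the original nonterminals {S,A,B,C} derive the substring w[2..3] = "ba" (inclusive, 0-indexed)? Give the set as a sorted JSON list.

CNF form of G:
  S -> A A | T2 B | T2 C | b
  A -> T0 T1 | b
  B -> T0 T1 | b
  C -> a
  T0 -> b
  T1 -> a
  T2 -> c

CYK fill, restricted to cells inside w[2..3]:
  cell(2,2) b: {A,B,S,T0}  orig:{A,B,S}
  cell(3,3) a: {C,T1}  orig:{C}
  cell(2,3) ba: {A,B}

Original NTs in T[2,3] deriving "ba": ["A", "B"]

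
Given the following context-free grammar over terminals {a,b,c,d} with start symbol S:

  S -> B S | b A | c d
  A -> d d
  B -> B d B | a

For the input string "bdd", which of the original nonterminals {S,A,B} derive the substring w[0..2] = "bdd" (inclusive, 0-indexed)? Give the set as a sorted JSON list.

CNF form of G:
  S -> B S | T1 A | T2 T0
  A -> T0 T0
  B -> B X3 | a
  T0 -> d
  T1 -> b
  T2 -> c
  X3 -> T0 B

CYK fill (cells [i..j] with 0 ≤ i ≤ j ≤ 2 only):
  T[0,0] 'b' = {T1}  orig:{}
  T[1,1] 'd' = {T0}  orig:{}
  T[2,2] 'd' = {T0}  orig:{}
  T[0,1] 'bd' = ∅
  T[1,2] 'dd' = {A}
  T[0,2] 'bdd' = {S}

Original NTs in T[0,2] deriving "bdd": ["S"]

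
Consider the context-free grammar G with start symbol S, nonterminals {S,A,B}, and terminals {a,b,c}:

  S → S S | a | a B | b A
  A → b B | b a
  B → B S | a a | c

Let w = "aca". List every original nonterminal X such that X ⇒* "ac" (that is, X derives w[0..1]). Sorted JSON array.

Convert to CNF:
  S -> S S | T0 A | T1 B | a
  A -> T0 B | T0 T1
  B -> B S | T1 T1 | c
  T0 -> b
  T1 -> a

CYK fill (cells [i..j] with 0 ≤ i ≤ j ≤ 1 only):
  T[0,0] 'a' = {S,T1}  orig:{S}
  T[1,1] 'c' = {B}
  T[0,1] 'ac' = {S}

Original NTs in T[0,1] deriving "ac": ["S"]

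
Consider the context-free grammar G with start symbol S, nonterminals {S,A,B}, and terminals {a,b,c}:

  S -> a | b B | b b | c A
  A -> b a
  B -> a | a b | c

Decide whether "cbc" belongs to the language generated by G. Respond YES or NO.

Convert to CNF:
  S -> T0 B | T0 T0 | T2 A | a
  A -> T0 T1
  B -> T1 T0 | a | c
  T0 -> b
  T1 -> a
  T2 -> c

CYK table (by increasing span):
  T[0,0] 'c' = {B,T2}  orig:{B}
  T[1,1] 'b' = {T0}  orig:{}
  T[2,2] 'c' = {B,T2}  orig:{B}
  T[0,1] 'cb' = ∅
  T[1,2] 'bc' = {S}
  T[0,2] 'cbc' = ∅

S ∉ T[0,2] ⇒ NO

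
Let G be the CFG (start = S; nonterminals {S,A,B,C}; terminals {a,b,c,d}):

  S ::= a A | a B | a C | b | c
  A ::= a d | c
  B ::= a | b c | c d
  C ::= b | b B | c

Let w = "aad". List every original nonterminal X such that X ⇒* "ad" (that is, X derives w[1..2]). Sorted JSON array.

CNF form of G:
  S -> T0 A | T0 B | T0 C | b | c
  A -> T0 T1 | c
  B -> T2 T3 | T3 T1 | a
  C -> T2 B | b | c
  T0 -> a
  T1 -> d
  T2 -> b
  T3 -> c

Fill CYK table bottom-up (cells [i..j] with 1 ≤ i ≤ j ≤ 2 only):
  [1..1]={B,T0}  "a"  orig:{B}
  [2..2]={T1}  "d"  orig:{}
  [1..2]={A}  "ad"

Original NTs in T[1,2] deriving "ad": ["A"]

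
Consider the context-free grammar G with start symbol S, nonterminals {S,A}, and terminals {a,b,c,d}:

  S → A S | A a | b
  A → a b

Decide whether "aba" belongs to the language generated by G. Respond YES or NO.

Convert to CNF:
  S -> A S | A T0 | b
  A -> T0 T1
  T0 -> a
  T1 -> b

CYK fill:
  [0..0]={T0}  "a"  orig:{}
  [1..1]={S,T1}  "b"  orig:{S}
  [2..2]={T0}  "a"  orig:{}
  [0..1]={A}  "ab"
  [1..2]=∅  "ba"
  [0..2]={S}  "aba"

S ∈ T[0,2] ⇒ YES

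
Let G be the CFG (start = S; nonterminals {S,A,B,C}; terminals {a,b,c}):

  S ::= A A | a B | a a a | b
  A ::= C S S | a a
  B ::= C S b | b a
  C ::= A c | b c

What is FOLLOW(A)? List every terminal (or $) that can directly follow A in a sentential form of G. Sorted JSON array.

Compute FIRST by fixpoint:
iter 1:
  A via A→a a: +{a}
  B via B→b a: +{b}
  C via C→A c: +{a}
  C via C→b c: +{b}
  S via S→A A: +{a}
  S via S→b: +{b}
  FIRST[S]={a,b}  FIRST[A]={a}  FIRST[B]={b}  FIRST[C]={a,b}
iter 2:
  A via A→C S S: +{b}
  B via B→C S b: +{a}
  FIRST[S]={a,b}  FIRST[A]={a,b}  FIRST[B]={a,b}  FIRST[C]={a,b}
iter 3: — fixpoint
  FIRST[S]={a,b}  FIRST[A]={a,b}  FIRST[B]={a,b}  FIRST[C]={a,b}

FOLLOW sets:
initialize: $ ∈ FOLLOW(S)
iter 1:
  A→C S S: FOLLOW(C) ⊇ FIRST(S) = {a,b}; new: +{a,b}
  A→C S S: FOLLOW(S) ⊇ FIRST(S) = {a,b}; new: +{a,b}
  C→A c: FOLLOW(A) ⊇ FIRST(c) = {c}; new: +{c}
  S→A A: FOLLOW(A) ⊇ FIRST(A) = {a,b}; new: +{a,b}
  S→A A: FOLLOW(A) ⊇ FOLLOW(S) ⊇ {$,a,b}; new: +{$}
  S→a B: FOLLOW(B) ⊇ FOLLOW(S) ⊇ {$,a,b}; new: +{$,a,b}
  FOLLOW(S)={$,a,b}  FOLLOW(A)={$,a,b,c}  FOLLOW(B)={$,a,b}  FOLLOW(C)={a,b}
iter 2:
  A→C S S: FOLLOW(S) ⊇ FOLLOW(A) ⊇ {$,a,b,c}; new: +{c}
  S→a B: FOLLOW(B) ⊇ FOLLOW(S) ⊇ {$,a,b,c}; new: +{c}
  FOLLOW(S)={$,a,b,c}  FOLLOW(A)={$,a,b,c}  FOLLOW(B)={$,a,b,c}  FOLLOW(C)={a,b}
iter 3: — fixpoint
  FOLLOW(S)={$,a,b,c}  FOLLOW(A)={$,a,b,c}  FOLLOW(B)={$,a,b,c}  FOLLOW(C)={a,b}

FOLLOW(A) = ["$", "a", "b", "c"]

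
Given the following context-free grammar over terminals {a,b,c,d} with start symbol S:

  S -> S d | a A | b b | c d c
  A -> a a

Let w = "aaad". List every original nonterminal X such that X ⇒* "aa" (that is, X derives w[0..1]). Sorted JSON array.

CNF form of G:
  S -> S T1 | T0 A | T2 T2 | T3 X4
  A -> T0 T0
  T0 -> a
  T1 -> d
  T2 -> b
  T3 -> c
  X4 -> T1 T3

CYK table (by increasing span), restricted to cells inside w[0..1]:
  [0..0]={T0}  "a"  orig:{}
  [1..1]={T0}  "a"  orig:{}
  [0..1]={A}  "aa"

Original NTs in T[0,1] deriving "aa": ["A"]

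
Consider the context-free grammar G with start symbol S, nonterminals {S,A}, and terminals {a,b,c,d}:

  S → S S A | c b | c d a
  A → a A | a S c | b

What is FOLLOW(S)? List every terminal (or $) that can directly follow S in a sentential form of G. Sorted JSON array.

FIRST sets, iterate to fixpoint:
pass 1:
  A via A→a A: +{a}
  A via A→b: +{b}
  S via S→c b: +{c}
  FIRST[S]={c}  FIRST[A]={a,b}
pass 2: — fixpoint
  FIRST[S]={c}  FIRST[A]={a,b}

FOLLOW sets:
initialize: $ ∈ FOLLOW(S)
round 1:
  A→a S c: FOLLOW(S) ⊇ FIRST(c) = {c}; new: +{c}
  S→S S A: FOLLOW(S) ⊇ FIRST(A) = {a,b}; new: +{a,b}
  S→S S A: FOLLOW(A) ⊇ FOLLOW(S) ⊇ {$,a,b,c}; new: +{$,a,b,c}
  FOLLOW[S]={$,a,b,c}  FOLLOW[A]={$,a,b,c}
round 2: (stable)
  FOLLOW[S]={$,a,b,c}  FOLLOW[A]={$,a,b,c}

FOLLOW(S) = ["$", "a", "b", "c"]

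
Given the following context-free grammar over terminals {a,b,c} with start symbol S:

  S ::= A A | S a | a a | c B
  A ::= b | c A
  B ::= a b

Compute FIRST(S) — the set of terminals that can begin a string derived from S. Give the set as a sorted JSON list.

FIRST iteration:
[1]
  A via A→b: +{b}
  A via A→c A: +{c}
  B via B→a b: +{a}
  S via S→A A: +{b,c}
  S via S→a a: +{a}
  FIRST[S]={a,b,c}  FIRST[A]={b,c}  FIRST[B]={a}
[2] (stable)
  FIRST[S]={a,b,c}  FIRST[A]={b,c}  FIRST[B]={a}

FIRST(S) = ["a", "b", "c"]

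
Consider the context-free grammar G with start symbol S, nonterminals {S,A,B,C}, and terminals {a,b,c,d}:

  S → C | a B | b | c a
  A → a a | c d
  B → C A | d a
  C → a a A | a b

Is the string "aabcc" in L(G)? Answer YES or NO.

CNF form of G:
  S -> T0 B | T0 T3 | T0 X5 | T1 T0 | b
  A -> T0 T0 | T1 T2
  B -> C A | T2 T0
  C -> T0 T3 | T0 X4
  T0 -> a
  T1 -> c
  T2 -> d
  T3 -> b
  X4 -> T0 A
  X5 -> T0 A

CYK fill:
  cell(0,0) a: {T0}  orig:{}
  cell(1,1) a: {T0}  orig:{}
  cell(2,2) b: {S,T3}  orig:{S}
  cell(3,3) c: {T1}  orig:{}
  cell(4,4) c: {T1}  orig:{}
  cell(0,1) aa: {A}
  cell(1,2) ab: {C,S}
  cell(2,3) bc: ∅
  cell(3,4) cc: ∅
  cell(0,2) aab: ∅
  cell(1,3) abc: ∅
  cell(2,4) bcc: ∅
  cell(0,3) aabc: ∅
  cell(1,4) abcc: ∅
  cell(0,4) aabcc: ∅

S ∉ T[0,4] ⇒ NO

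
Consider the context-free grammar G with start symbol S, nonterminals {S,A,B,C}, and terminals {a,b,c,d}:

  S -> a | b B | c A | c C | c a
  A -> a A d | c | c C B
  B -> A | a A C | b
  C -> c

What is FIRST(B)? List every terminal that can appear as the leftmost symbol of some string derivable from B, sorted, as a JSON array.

FIRST iteration:
round 1:
  A via A→a A d: +{a}
  A via A→c: +{c}
  B via B→A: +{a,c}
  B via B→b: +{b}
  C via C→c: +{c}
  S via S→a: +{a}
  S via S→b B: +{b}
  S via S→c A: +{c}
  FIRST(S)={a,b,c}  FIRST(A)={a,c}  FIRST(B)={a,b,c}  FIRST(C)={c}
round 2: (stable)
  FIRST(S)={a,b,c}  FIRST(A)={a,c}  FIRST(B)={a,b,c}  FIRST(C)={c}

FIRST(B) = ["a", "b", "c"]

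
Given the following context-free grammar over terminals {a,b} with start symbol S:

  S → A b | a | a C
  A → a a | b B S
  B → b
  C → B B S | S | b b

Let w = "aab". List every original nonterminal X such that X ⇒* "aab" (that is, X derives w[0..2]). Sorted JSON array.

CNF form of G:
  S -> A T1 | T0 C | a
  A -> T0 T0 | T1 X2
  B -> b
  C -> A T1 | B X3 | T0 C | T1 T1 | a
  T0 -> a
  T1 -> b
  X2 -> B S
  X3 -> B S

Fill CYK table bottom-up, restricted to cells inside w[0..2]:
  cell(0,0) a: {C,S,T0}  orig:{C,S}
  cell(1,1) a: {C,S,T0}  orig:{C,S}
  cell(2,2) b: {B,T1}  orig:{B}
  cell(0,1) aa: {A,C,S}
  cell(1,2) ab: ∅
  cell(0,2) aab: {C,S}

Original NTs in T[0,2] deriving "aab": ["C", "S"]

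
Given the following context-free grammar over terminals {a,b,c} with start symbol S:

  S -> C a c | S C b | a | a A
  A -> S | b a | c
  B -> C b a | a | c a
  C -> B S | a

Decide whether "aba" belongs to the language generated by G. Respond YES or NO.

CNF form of G:
  S -> C X6 | S X7 | T0 A | a
  A -> C X3 | S X4 | T0 A | T2 T0 | a | c
  B -> C X5 | T1 T0 | a
  C -> B S | a
  T0 -> a
  T1 -> c
  T2 -> b
  X3 -> T0 T1
  X4 -> C T2
  X5 -> T2 T0
  X6 -> T0 T1
  X7 -> C T2

CYK fill:
  T[0,0] 'a' = {A,B,C,S,T0}  orig:{A,B,C,S}
  T[1,1] 'b' = {T2}  orig:{}
  T[2,2] 'a' = {A,B,C,S,T0}  orig:{A,B,C,S}
  T[0,1] 'ab' = {X4,X7}  orig:{}
  T[1,2] 'ba' = {A,X5}  orig:{A}
  T[0,2] 'aba' = {A,B,S}

S ∈ T[0,2] ⇒ YES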